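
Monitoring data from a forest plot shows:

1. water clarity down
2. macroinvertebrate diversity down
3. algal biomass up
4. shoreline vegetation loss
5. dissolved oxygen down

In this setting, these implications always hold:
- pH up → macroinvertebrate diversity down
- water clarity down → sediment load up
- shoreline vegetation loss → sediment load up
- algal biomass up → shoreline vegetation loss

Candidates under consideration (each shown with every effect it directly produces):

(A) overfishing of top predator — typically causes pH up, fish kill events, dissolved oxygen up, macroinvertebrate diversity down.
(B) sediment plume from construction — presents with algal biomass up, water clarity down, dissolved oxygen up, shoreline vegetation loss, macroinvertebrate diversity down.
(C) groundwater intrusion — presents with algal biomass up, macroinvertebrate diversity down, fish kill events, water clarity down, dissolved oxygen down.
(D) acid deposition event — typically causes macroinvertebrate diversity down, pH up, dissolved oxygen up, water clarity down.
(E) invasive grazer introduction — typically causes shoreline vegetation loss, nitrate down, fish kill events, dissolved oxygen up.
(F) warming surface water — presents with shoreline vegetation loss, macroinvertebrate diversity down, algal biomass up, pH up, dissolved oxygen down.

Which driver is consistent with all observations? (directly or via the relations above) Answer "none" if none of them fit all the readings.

C

Per-candidate check:
(A) overfishing of top predator — fails on water clarity down, algal biomass up, shoreline vegetation loss, dissolved oxygen down (predicts dissolved oxygen up, not dissolved oxygen down)
(B) sediment plume from construction — water clarity down match; macroinvertebrate diversity down match; algal biomass up match; shoreline vegetation loss match; dissolved oxygen down miss
(C) groundwater intrusion — water clarity down match; macroinvertebrate diversity down match; algal biomass up match; shoreline vegetation loss match (via algal biomass up → shoreline vegetation loss); dissolved oxygen down match
(D) acid deposition event — water clarity down match; macroinvertebrate diversity down match; algal biomass up miss; shoreline vegetation loss miss; dissolved oxygen down miss
(E) invasive grazer introduction — water clarity down miss; macroinvertebrate diversity down miss; algal biomass up miss; shoreline vegetation loss match; dissolved oxygen down miss
(F) warming surface water — water clarity down miss; macroinvertebrate diversity down match; algal biomass up match; shoreline vegetation loss match; dissolved oxygen down match
(C) alone accounts for all the evidence.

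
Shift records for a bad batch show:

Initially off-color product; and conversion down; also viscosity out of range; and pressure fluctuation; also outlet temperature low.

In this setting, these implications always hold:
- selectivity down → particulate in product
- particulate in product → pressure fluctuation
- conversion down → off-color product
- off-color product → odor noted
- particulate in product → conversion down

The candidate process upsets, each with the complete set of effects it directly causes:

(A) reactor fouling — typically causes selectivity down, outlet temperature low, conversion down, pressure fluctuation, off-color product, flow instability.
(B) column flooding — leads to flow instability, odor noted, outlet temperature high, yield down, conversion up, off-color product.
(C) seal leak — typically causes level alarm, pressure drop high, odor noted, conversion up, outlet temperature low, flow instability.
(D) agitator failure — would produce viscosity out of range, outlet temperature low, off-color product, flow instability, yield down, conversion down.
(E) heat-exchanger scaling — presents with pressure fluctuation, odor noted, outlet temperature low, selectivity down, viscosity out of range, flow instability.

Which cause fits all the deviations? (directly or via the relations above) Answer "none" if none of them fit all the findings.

E

For each candidate, compare predicted effects to what was observed:
(A) reactor fouling — does not account for viscosity out of range
(B) column flooding — off-color product +; conversion down -; viscosity out of range -; pressure fluctuation -; outlet temperature low -
(C) seal leak — off-color product -; conversion down -; viscosity out of range -; pressure fluctuation -; outlet temperature low +
(D) agitator failure — does not account for pressure fluctuation
(E) heat-exchanger scaling — accounts for every observation (off-color product via selectivity down → particulate in product → conversion down → off-color product)
(E) is the only candidate with no mismatches.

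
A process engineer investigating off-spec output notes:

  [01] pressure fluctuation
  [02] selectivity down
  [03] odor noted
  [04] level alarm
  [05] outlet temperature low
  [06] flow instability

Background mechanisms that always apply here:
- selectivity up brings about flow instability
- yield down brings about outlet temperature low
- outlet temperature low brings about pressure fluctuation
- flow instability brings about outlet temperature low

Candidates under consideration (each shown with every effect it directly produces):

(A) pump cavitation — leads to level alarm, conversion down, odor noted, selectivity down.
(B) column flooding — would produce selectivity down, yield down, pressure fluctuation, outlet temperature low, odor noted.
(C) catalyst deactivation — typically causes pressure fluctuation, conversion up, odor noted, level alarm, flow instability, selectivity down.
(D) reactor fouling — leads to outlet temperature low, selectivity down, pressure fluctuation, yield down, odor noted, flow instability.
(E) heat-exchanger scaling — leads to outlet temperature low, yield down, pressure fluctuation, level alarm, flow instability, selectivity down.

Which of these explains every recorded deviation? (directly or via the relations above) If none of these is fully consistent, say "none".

Checking each candidate against the observations:
(A) pump cavitation — pressure fluctuation ✗; selectivity down ✓; odor noted ✓; level alarm ✓; outlet temperature low ✗; flow instability ✗
(B) column flooding — pressure fluctuation ✓; selectivity down ✓; odor noted ✓; level alarm ✗; outlet temperature low ✓; flow instability ✗
(C) catalyst deactivation — accounts for every observation (outlet temperature low through flow instability → outlet temperature low)
(D) reactor fouling — does not account for level alarm
(E) heat-exchanger scaling — does not account for odor noted
(C) is the only candidate with no mismatches.

C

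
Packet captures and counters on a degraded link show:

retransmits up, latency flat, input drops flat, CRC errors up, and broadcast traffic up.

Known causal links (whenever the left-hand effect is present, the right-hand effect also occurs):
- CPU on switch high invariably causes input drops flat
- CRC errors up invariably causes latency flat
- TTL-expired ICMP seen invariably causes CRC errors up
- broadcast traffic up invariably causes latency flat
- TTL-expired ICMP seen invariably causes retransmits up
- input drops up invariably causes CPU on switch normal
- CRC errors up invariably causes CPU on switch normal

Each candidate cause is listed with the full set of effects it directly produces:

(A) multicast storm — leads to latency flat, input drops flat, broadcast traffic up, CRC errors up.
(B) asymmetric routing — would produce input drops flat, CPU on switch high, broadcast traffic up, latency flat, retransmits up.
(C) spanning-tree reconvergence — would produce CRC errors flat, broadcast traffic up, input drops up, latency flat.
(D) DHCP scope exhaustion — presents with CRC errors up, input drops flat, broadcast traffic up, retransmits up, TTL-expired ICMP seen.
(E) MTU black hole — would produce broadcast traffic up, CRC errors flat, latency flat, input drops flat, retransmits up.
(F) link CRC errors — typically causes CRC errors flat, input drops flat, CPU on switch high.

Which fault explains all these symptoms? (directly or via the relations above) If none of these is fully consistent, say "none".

Per-candidate check:
(A) multicast storm — does not account for retransmits up
(B) asymmetric routing — retransmits up ✓; latency flat ✓; input drops flat ✓; CRC errors up ✗; broadcast traffic up ✓
(C) spanning-tree reconvergence — retransmits up ✗; latency flat ✓; input drops flat ✗; CRC errors up ✗; broadcast traffic up ✓
(D) DHCP scope exhaustion — retransmits up ✓; latency flat ✓ (via CRC errors up → latency flat); input drops flat ✓; CRC errors up ✓; broadcast traffic up ✓
(E) MTU black hole — fails on CRC errors up (predicts CRC errors flat, not CRC errors up)
(F) link CRC errors — fails on retransmits up, latency flat, CRC errors up, broadcast traffic up (predicts CRC errors flat, not CRC errors up)
(D) alone accounts for all the evidence.

D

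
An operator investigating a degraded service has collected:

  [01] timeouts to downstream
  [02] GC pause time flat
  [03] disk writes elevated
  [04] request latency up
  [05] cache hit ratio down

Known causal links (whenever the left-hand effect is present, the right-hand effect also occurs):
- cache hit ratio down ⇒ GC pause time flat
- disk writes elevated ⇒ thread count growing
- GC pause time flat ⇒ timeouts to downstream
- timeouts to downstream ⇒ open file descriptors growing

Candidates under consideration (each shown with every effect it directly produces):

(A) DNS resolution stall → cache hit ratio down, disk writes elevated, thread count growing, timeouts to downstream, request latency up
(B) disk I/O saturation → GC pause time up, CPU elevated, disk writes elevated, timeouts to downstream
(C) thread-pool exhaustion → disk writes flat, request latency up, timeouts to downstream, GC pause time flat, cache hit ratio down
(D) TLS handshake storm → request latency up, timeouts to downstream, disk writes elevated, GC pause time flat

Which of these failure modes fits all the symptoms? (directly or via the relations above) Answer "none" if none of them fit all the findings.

Per-candidate check:
(A) DNS resolution stall — accounts for every observation (GC pause time flat via cache hit ratio down → GC pause time flat)
(B) disk I/O saturation — timeouts to downstream match; GC pause time flat miss; disk writes elevated match; request latency up miss; cache hit ratio down miss
(C) thread-pool exhaustion — timeouts to downstream match; GC pause time flat match; disk writes elevated miss; request latency up match; cache hit ratio down match
(D) TLS handshake storm — timeouts to downstream match; GC pause time flat match; disk writes elevated match; request latency up match; cache hit ratio down miss
Only (A) is consistent with every observation.

A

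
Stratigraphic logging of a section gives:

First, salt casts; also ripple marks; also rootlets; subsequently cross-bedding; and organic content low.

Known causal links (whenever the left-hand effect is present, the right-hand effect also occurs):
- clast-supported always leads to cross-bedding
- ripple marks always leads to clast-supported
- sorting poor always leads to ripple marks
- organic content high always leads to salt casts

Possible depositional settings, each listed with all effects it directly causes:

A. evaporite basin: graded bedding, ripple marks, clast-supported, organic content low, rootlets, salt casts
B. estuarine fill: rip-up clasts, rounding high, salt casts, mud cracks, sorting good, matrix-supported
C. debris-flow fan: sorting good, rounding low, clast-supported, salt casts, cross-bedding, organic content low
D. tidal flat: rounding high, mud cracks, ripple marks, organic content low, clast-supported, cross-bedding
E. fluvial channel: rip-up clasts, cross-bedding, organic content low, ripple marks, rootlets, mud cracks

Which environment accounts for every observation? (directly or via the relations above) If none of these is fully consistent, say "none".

A

For each candidate, compare predicted effects to what was observed:
(A) evaporite basin — salt casts match; ripple marks match; rootlets match; cross-bedding match (through clast-supported → cross-bedding); organic content low match
(B) estuarine fill — salt casts match; ripple marks miss; rootlets miss; cross-bedding miss; organic content low miss
(C) debris-flow fan — salt casts match; ripple marks miss; rootlets miss; cross-bedding match; organic content low match
(D) tidal flat — does not account for salt casts, rootlets
(E) fluvial channel — salt casts miss; ripple marks match; rootlets match; cross-bedding match; organic content low match
(A) is the only candidate with no mismatches.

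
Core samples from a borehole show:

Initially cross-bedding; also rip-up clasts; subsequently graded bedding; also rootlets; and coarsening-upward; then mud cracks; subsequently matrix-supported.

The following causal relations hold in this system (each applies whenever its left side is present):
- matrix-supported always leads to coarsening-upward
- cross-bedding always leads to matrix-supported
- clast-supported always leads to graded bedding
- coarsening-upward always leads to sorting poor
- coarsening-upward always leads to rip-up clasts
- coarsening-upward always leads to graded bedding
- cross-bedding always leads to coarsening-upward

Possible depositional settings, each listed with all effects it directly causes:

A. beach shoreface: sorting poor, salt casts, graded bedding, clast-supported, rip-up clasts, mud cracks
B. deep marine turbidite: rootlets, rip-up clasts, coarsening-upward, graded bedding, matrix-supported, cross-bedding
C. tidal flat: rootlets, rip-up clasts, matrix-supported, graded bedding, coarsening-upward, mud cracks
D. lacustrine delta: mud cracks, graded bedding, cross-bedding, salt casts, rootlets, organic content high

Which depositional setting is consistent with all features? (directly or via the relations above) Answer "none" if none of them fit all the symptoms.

D

Checking each candidate against the observations:
(A) beach shoreface — fails on cross-bedding, rootlets, coarsening-upward, matrix-supported (predicts clast-supported, not matrix-supported)
(B) deep marine turbidite — cross-bedding ✓; rip-up clasts ✓; graded bedding ✓; rootlets ✓; coarsening-upward ✓; mud cracks ✗; matrix-supported ✓
(C) tidal flat — does not account for cross-bedding
(D) lacustrine delta — cross-bedding ✓; rip-up clasts ✓ (via cross-bedding → coarsening-upward → rip-up clasts); graded bedding ✓; rootlets ✓; coarsening-upward ✓ (via cross-bedding → coarsening-upward); mud cracks ✓; matrix-supported ✓ (via cross-bedding → matrix-supported)
(D) is the only candidate with no mismatches.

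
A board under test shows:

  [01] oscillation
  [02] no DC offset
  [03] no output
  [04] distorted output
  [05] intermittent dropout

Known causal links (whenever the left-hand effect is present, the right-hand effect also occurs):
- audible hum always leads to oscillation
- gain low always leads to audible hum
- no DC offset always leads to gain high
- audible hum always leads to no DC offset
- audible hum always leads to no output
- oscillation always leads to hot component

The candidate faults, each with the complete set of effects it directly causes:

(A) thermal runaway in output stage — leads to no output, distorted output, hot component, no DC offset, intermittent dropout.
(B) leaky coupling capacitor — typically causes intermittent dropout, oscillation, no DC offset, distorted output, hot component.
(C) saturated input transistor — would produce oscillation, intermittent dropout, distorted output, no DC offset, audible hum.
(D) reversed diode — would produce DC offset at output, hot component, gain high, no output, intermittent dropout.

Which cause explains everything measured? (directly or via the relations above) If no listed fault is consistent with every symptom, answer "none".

Per-candidate check:
(A) thermal runaway in output stage — does not account for oscillation
(B) leaky coupling capacitor — does not account for no output
(C) saturated input transistor — accounts for every observation (no output via audible hum → no output)
(D) reversed diode — fails on oscillation, no DC offset, distorted output (predicts DC offset at output, not no DC offset)
(C) is the only candidate with no mismatches.

C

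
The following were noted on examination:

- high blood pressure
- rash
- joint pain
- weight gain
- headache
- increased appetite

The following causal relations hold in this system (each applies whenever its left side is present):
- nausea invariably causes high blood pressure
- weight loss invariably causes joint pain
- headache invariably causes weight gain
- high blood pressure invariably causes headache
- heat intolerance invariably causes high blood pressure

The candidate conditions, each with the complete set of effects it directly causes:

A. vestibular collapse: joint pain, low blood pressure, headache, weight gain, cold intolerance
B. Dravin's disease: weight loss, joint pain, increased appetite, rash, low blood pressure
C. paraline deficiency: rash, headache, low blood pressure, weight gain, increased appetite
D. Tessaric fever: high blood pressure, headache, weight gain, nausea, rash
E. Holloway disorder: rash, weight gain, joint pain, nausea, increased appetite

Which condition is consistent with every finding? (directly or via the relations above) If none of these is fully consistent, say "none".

Testing each hypothesis:
(A) vestibular collapse — high blood pressure -; rash -; joint pain +; weight gain +; headache +; increased appetite -
(B) Dravin's disease — fails on high blood pressure, weight gain, headache (predicts low blood pressure, not high blood pressure; predicts weight loss, not weight gain)
(C) paraline deficiency — high blood pressure -; rash +; joint pain -; weight gain +; headache +; increased appetite +
(D) Tessaric fever — does not account for joint pain, increased appetite
(E) Holloway disorder — accounts for every observation (high blood pressure via nausea → high blood pressure)
(E) alone accounts for all the evidence.

E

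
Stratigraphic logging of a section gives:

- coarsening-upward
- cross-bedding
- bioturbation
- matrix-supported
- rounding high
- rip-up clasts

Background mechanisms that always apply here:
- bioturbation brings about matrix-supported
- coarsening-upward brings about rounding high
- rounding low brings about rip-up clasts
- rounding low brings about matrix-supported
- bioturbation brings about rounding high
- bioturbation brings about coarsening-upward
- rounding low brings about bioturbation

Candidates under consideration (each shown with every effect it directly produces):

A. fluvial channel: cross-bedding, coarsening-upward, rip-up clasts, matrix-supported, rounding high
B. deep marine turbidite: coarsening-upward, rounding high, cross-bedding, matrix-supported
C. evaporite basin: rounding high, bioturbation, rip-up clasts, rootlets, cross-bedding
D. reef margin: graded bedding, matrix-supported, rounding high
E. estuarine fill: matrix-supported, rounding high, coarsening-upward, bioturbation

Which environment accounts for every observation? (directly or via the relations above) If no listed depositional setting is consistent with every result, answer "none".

For each candidate, compare predicted effects to what was observed:
(A) fluvial channel — does not account for bioturbation
(B) deep marine turbidite — coarsening-upward match; cross-bedding match; bioturbation miss; matrix-supported match; rounding high match; rip-up clasts miss
(C) evaporite basin — accounts for every observation (coarsening-upward via bioturbation → coarsening-upward)
(D) reef margin — does not account for coarsening-upward, cross-bedding, bioturbation, rip-up clasts
(E) estuarine fill — coarsening-upward match; cross-bedding miss; bioturbation match; matrix-supported match; rounding high match; rip-up clasts miss
(C) alone accounts for all the evidence.

C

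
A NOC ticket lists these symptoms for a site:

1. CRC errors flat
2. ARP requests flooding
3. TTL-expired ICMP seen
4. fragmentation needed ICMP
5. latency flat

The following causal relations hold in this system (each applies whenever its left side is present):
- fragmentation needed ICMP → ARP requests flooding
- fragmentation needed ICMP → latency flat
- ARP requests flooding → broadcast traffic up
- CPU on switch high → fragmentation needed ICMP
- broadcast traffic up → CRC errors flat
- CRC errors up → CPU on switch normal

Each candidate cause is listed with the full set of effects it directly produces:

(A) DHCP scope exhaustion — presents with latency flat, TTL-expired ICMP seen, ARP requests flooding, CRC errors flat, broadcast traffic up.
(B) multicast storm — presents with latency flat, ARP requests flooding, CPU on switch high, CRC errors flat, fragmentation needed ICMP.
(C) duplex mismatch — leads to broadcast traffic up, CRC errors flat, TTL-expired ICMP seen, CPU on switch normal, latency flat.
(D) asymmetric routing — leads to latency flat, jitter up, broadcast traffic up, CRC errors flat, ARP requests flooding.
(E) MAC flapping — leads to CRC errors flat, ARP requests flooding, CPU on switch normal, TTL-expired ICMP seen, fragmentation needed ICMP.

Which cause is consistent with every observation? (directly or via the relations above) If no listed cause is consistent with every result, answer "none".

E

Testing each hypothesis:
(A) DHCP scope exhaustion — CRC errors flat +; ARP requests flooding +; TTL-expired ICMP seen +; fragmentation needed ICMP -; latency flat +
(B) multicast storm — does not account for TTL-expired ICMP seen
(C) duplex mismatch — CRC errors flat +; ARP requests flooding -; TTL-expired ICMP seen +; fragmentation needed ICMP -; latency flat +
(D) asymmetric routing — does not account for TTL-expired ICMP seen, fragmentation needed ICMP
(E) MAC flapping — CRC errors flat +; ARP requests flooding +; TTL-expired ICMP seen +; fragmentation needed ICMP +; latency flat + (by fragmentation needed ICMP → latency flat)
(E) alone accounts for all the evidence.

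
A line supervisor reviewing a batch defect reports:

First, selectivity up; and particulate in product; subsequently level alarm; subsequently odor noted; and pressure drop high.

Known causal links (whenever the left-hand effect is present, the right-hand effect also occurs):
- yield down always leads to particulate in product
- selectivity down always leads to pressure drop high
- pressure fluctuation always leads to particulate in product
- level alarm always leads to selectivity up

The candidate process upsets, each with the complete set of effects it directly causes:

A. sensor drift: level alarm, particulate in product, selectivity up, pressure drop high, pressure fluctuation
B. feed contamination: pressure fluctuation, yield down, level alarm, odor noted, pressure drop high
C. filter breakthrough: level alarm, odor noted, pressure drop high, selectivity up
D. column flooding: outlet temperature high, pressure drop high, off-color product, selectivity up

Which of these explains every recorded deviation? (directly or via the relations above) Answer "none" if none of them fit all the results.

Per-candidate check:
(A) sensor drift — does not account for odor noted
(B) feed contamination — accounts for every observation (selectivity up through level alarm → selectivity up)
(C) filter breakthrough — does not account for particulate in product
(D) column flooding — does not account for particulate in product, level alarm, odor noted
(B) alone accounts for all the evidence.

B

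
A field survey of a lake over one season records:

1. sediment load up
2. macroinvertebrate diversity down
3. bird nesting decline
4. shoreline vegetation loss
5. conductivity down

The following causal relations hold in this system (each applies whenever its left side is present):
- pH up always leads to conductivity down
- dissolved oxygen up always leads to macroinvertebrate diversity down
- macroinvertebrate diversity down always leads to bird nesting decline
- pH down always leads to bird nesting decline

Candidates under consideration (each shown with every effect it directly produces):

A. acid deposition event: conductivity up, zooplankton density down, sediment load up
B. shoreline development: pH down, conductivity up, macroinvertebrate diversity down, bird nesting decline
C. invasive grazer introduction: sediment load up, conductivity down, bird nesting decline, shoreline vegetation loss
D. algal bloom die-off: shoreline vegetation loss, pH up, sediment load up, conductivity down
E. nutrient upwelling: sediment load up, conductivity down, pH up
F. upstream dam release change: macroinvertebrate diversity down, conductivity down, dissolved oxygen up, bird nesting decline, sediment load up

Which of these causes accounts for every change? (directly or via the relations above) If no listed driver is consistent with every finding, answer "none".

none

Checking each candidate against the observations:
(A) acid deposition event — sediment load up match; macroinvertebrate diversity down miss; bird nesting decline miss; shoreline vegetation loss miss; conductivity down miss
(B) shoreline development — fails on sediment load up, shoreline vegetation loss, conductivity down (predicts conductivity up, not conductivity down)
(C) invasive grazer introduction — does not account for macroinvertebrate diversity down
(D) algal bloom die-off — does not account for macroinvertebrate diversity down, bird nesting decline
(E) nutrient upwelling — does not account for macroinvertebrate diversity down, bird nesting decline, shoreline vegetation loss
(F) upstream dam release change — does not account for shoreline vegetation loss
None of the listed candidates fits everything.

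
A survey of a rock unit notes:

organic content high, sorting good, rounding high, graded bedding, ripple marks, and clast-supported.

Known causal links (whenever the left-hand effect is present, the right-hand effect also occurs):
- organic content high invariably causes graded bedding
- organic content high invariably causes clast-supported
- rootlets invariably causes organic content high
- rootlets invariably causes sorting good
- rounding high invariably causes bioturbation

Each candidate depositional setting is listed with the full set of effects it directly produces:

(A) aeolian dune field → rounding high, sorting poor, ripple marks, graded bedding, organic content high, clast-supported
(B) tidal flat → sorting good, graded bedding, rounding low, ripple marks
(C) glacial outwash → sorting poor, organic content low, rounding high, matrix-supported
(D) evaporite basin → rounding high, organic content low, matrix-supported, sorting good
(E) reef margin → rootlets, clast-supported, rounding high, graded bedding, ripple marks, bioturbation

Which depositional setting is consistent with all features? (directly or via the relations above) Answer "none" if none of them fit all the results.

Per-candidate check:
(A) aeolian dune field — fails on sorting good (predicts sorting poor, not sorting good)
(B) tidal flat — organic content high miss; sorting good match; rounding high miss; graded bedding match; ripple marks match; clast-supported miss
(C) glacial outwash — organic content high miss; sorting good miss; rounding high match; graded bedding miss; ripple marks miss; clast-supported miss
(D) evaporite basin — organic content high miss; sorting good match; rounding high match; graded bedding miss; ripple marks miss; clast-supported miss
(E) reef margin — organic content high match (via rootlets → organic content high); sorting good match (via rootlets → sorting good); rounding high match; graded bedding match; ripple marks match; clast-supported match
Only (E) is consistent with every observation.

E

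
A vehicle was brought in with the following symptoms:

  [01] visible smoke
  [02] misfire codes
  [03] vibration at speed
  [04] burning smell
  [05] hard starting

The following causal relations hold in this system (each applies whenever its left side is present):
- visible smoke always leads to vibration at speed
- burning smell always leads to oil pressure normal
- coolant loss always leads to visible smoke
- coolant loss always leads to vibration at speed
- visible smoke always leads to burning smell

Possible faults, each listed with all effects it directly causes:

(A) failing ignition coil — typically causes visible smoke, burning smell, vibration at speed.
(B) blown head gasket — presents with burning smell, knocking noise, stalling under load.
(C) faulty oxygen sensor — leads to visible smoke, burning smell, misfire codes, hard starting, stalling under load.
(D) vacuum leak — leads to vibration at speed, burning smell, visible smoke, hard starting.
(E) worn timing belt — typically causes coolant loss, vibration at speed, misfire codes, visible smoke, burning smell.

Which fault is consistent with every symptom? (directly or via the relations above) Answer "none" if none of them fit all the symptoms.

Per-candidate check:
(A) failing ignition coil — does not account for misfire codes, hard starting
(B) blown head gasket — does not account for visible smoke, misfire codes, vibration at speed, hard starting
(C) faulty oxygen sensor — visible smoke ✓; misfire codes ✓; vibration at speed ✓ (by visible smoke → vibration at speed); burning smell ✓; hard starting ✓
(D) vacuum leak — does not account for misfire codes
(E) worn timing belt — visible smoke ✓; misfire codes ✓; vibration at speed ✓; burning smell ✓; hard starting ✗
(C) is the only candidate with no mismatches.

C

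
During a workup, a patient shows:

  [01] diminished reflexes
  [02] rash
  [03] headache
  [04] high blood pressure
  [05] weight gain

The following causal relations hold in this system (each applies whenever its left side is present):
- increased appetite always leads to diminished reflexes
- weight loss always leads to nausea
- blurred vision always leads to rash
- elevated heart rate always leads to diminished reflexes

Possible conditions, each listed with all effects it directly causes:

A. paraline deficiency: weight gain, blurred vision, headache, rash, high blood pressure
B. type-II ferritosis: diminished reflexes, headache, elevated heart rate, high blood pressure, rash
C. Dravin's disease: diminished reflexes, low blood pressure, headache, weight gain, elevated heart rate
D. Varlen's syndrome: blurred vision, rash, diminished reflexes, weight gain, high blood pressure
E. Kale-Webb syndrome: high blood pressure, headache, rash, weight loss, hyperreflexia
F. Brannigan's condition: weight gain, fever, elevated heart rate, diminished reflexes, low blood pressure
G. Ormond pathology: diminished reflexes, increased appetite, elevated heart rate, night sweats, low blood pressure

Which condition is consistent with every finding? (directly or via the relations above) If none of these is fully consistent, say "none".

none

Testing each hypothesis:
(A) paraline deficiency — does not account for diminished reflexes
(B) type-II ferritosis — does not account for weight gain
(C) Dravin's disease — fails on rash, high blood pressure (predicts low blood pressure, not high blood pressure)
(D) Varlen's syndrome — diminished reflexes +; rash +; headache -; high blood pressure +; weight gain +
(E) Kale-Webb syndrome — fails on diminished reflexes, weight gain (predicts hyperreflexia, not diminished reflexes; predicts weight loss, not weight gain)
(F) Brannigan's condition — fails on rash, headache, high blood pressure (predicts low blood pressure, not high blood pressure)
(G) Ormond pathology — fails on rash, headache, high blood pressure, weight gain (predicts low blood pressure, not high blood pressure)
No candidate is consistent with all observations.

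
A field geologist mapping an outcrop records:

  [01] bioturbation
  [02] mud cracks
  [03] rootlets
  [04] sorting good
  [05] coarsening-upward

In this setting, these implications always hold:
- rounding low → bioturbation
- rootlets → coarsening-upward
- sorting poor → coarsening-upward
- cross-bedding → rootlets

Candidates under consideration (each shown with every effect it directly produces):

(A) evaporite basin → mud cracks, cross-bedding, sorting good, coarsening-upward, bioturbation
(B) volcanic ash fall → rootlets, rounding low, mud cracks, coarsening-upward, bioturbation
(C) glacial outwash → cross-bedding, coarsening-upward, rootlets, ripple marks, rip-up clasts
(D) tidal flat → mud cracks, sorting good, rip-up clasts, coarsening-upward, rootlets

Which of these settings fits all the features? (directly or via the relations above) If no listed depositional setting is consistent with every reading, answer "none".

A

Checking each candidate against the observations:
(A) evaporite basin — bioturbation match; mud cracks match; rootlets match (via cross-bedding → rootlets); sorting good match; coarsening-upward match
(B) volcanic ash fall — does not account for sorting good
(C) glacial outwash — bioturbation miss; mud cracks miss; rootlets match; sorting good miss; coarsening-upward match
(D) tidal flat — bioturbation miss; mud cracks match; rootlets match; sorting good match; coarsening-upward match
Only (A) is consistent with every observation.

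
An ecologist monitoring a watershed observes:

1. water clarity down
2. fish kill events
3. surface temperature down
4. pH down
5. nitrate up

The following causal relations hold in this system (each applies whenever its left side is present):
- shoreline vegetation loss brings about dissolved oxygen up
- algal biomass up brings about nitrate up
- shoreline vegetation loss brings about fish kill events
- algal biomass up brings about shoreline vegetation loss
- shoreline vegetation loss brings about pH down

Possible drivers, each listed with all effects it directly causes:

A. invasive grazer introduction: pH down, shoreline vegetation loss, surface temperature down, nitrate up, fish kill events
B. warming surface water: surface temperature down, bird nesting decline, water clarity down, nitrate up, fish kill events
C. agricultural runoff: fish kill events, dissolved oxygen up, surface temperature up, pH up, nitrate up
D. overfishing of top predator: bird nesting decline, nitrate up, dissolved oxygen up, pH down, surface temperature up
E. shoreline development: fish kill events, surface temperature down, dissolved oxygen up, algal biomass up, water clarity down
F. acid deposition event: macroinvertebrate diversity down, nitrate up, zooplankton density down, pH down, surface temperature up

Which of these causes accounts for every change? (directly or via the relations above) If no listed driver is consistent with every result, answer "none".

Per-candidate check:
(A) invasive grazer introduction — does not account for water clarity down
(B) warming surface water — water clarity down yes; fish kill events yes; surface temperature down yes; pH down NO; nitrate up yes
(C) agricultural runoff — water clarity down NO; fish kill events yes; surface temperature down NO; pH down NO; nitrate up yes
(D) overfishing of top predator — fails on water clarity down, fish kill events, surface temperature down (predicts surface temperature up, not surface temperature down)
(E) shoreline development — accounts for every observation (pH down through algal biomass up → shoreline vegetation loss → pH down)
(F) acid deposition event — water clarity down NO; fish kill events NO; surface temperature down NO; pH down yes; nitrate up yes
(E) is the only candidate with no mismatches.

E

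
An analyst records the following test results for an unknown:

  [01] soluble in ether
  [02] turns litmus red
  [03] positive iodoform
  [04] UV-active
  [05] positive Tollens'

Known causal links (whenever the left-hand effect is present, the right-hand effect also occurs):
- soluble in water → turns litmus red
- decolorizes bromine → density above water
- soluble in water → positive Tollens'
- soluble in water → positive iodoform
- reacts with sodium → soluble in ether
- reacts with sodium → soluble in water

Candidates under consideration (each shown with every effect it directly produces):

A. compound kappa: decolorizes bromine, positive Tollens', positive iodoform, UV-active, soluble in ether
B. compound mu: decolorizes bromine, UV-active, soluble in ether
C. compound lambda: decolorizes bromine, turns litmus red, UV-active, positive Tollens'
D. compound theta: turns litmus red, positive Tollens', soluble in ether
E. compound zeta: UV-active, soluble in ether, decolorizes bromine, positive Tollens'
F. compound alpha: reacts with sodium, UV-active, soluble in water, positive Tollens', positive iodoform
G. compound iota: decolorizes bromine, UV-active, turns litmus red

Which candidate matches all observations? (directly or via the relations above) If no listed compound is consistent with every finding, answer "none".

Per-candidate check:
(A) compound kappa — soluble in ether +; turns litmus red -; positive iodoform +; UV-active +; positive Tollens' +
(B) compound mu — soluble in ether +; turns litmus red -; positive iodoform -; UV-active +; positive Tollens' -
(C) compound lambda — does not account for soluble in ether, positive iodoform
(D) compound theta — soluble in ether +; turns litmus red +; positive iodoform -; UV-active -; positive Tollens' +
(E) compound zeta — does not account for turns litmus red, positive iodoform
(F) compound alpha — soluble in ether + (through reacts with sodium → soluble in ether); turns litmus red + (through soluble in water → turns litmus red); positive iodoform +; UV-active +; positive Tollens' +
(G) compound iota — soluble in ether -; turns litmus red +; positive iodoform -; UV-active +; positive Tollens' -
(F) is the only candidate with no mismatches.

F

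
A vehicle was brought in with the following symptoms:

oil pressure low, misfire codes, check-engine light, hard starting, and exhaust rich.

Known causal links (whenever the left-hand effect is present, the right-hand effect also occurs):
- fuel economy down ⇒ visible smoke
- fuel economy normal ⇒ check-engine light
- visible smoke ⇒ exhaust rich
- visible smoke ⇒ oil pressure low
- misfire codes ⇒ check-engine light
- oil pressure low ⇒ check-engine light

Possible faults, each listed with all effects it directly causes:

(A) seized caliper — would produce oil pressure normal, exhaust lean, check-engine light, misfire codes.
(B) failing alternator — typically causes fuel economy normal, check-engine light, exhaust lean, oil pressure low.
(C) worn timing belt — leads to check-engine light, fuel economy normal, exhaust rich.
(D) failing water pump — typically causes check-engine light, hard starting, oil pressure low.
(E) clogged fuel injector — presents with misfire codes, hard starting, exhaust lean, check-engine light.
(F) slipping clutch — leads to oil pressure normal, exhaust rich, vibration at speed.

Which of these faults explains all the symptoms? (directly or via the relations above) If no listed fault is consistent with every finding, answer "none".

Per-candidate check:
(A) seized caliper — oil pressure low -; misfire codes +; check-engine light +; hard starting -; exhaust rich -
(B) failing alternator — oil pressure low +; misfire codes -; check-engine light +; hard starting -; exhaust rich -
(C) worn timing belt — oil pressure low -; misfire codes -; check-engine light +; hard starting -; exhaust rich +
(D) failing water pump — does not account for misfire codes, exhaust rich
(E) clogged fuel injector — oil pressure low -; misfire codes +; check-engine light +; hard starting +; exhaust rich -
(F) slipping clutch — fails on oil pressure low, misfire codes, check-engine light, hard starting (predicts oil pressure normal, not oil pressure low)
No candidate is consistent with all observations.

none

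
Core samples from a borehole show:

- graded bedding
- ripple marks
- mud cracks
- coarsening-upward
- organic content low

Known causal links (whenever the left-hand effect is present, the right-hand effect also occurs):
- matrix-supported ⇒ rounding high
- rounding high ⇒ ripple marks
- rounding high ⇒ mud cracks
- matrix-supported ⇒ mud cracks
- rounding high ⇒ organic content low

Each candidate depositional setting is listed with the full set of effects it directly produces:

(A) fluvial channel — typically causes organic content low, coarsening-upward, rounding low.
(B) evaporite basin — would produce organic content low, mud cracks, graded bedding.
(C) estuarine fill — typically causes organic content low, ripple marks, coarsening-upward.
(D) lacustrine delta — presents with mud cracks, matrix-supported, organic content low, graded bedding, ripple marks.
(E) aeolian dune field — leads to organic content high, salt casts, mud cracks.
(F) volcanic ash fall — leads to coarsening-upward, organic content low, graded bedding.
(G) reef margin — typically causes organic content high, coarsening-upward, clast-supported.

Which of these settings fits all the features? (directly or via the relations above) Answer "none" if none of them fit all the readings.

Per-candidate check:
(A) fluvial channel — does not account for graded bedding, ripple marks, mud cracks
(B) evaporite basin — does not account for ripple marks, coarsening-upward
(C) estuarine fill — graded bedding miss; ripple marks match; mud cracks miss; coarsening-upward match; organic content low match
(D) lacustrine delta — does not account for coarsening-upward
(E) aeolian dune field — graded bedding miss; ripple marks miss; mud cracks match; coarsening-upward miss; organic content low miss
(F) volcanic ash fall — does not account for ripple marks, mud cracks
(G) reef margin — graded bedding miss; ripple marks miss; mud cracks miss; coarsening-upward match; organic content low miss
No candidate is consistent with all observations.

none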